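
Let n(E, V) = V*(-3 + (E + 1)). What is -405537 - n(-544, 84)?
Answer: -359673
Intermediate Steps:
n(E, V) = V*(-2 + E) (n(E, V) = V*(-3 + (1 + E)) = V*(-2 + E))
-405537 - n(-544, 84) = -405537 - 84*(-2 - 544) = -405537 - 84*(-546) = -405537 - 1*(-45864) = -405537 + 45864 = -359673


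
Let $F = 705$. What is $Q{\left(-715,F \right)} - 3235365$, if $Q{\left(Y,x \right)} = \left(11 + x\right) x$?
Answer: $-2730585$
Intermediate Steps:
$Q{\left(Y,x \right)} = x \left(11 + x\right)$
$Q{\left(-715,F \right)} - 3235365 = 705 \left(11 + 705\right) - 3235365 = 705 \cdot 716 - 3235365 = 504780 - 3235365 = -2730585$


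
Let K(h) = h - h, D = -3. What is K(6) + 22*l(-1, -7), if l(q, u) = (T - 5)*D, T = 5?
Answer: 0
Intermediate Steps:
l(q, u) = 0 (l(q, u) = (5 - 5)*(-3) = 0*(-3) = 0)
K(h) = 0
K(6) + 22*l(-1, -7) = 0 + 22*0 = 0 + 0 = 0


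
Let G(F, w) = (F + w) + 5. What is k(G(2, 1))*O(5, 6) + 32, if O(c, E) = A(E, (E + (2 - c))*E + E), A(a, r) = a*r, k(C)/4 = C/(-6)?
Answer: -736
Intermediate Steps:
G(F, w) = 5 + F + w
k(C) = -2*C/3 (k(C) = 4*(C/(-6)) = 4*(C*(-⅙)) = 4*(-C/6) = -2*C/3)
O(c, E) = E*(E + E*(2 + E - c)) (O(c, E) = E*((E + (2 - c))*E + E) = E*((2 + E - c)*E + E) = E*(E*(2 + E - c) + E) = E*(E + E*(2 + E - c)))
k(G(2, 1))*O(5, 6) + 32 = (-2*(5 + 2 + 1)/3)*(6²*(3 + 6 - 1*5)) + 32 = (-⅔*8)*(36*(3 + 6 - 5)) + 32 = -192*4 + 32 = -16/3*144 + 32 = -768 + 32 = -736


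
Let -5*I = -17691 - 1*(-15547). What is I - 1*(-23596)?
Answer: 120124/5 ≈ 24025.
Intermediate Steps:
I = 2144/5 (I = -(-17691 - 1*(-15547))/5 = -(-17691 + 15547)/5 = -1/5*(-2144) = 2144/5 ≈ 428.80)
I - 1*(-23596) = 2144/5 - 1*(-23596) = 2144/5 + 23596 = 120124/5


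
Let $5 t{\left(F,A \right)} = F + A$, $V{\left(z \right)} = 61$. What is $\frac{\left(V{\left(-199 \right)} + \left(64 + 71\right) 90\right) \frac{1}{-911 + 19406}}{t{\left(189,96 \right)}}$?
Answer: $\frac{12211}{1054215} \approx 0.011583$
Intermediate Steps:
$t{\left(F,A \right)} = \frac{A}{5} + \frac{F}{5}$ ($t{\left(F,A \right)} = \frac{F + A}{5} = \frac{A + F}{5} = \frac{A}{5} + \frac{F}{5}$)
$\frac{\left(V{\left(-199 \right)} + \left(64 + 71\right) 90\right) \frac{1}{-911 + 19406}}{t{\left(189,96 \right)}} = \frac{\left(61 + \left(64 + 71\right) 90\right) \frac{1}{-911 + 19406}}{\frac{1}{5} \cdot 96 + \frac{1}{5} \cdot 189} = \frac{\left(61 + 135 \cdot 90\right) \frac{1}{18495}}{\frac{96}{5} + \frac{189}{5}} = \frac{\left(61 + 12150\right) \frac{1}{18495}}{57} = 12211 \cdot \frac{1}{18495} \cdot \frac{1}{57} = \frac{12211}{18495} \cdot \frac{1}{57} = \frac{12211}{1054215}$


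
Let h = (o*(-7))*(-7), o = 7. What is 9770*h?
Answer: 3351110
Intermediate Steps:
h = 343 (h = (7*(-7))*(-7) = -49*(-7) = 343)
9770*h = 9770*343 = 3351110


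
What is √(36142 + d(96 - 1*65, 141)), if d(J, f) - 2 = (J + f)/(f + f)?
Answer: √718590990/141 ≈ 190.12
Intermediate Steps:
d(J, f) = 2 + (J + f)/(2*f) (d(J, f) = 2 + (J + f)/(f + f) = 2 + (J + f)/((2*f)) = 2 + (J + f)*(1/(2*f)) = 2 + (J + f)/(2*f))
√(36142 + d(96 - 1*65, 141)) = √(36142 + (½)*((96 - 1*65) + 5*141)/141) = √(36142 + (½)*(1/141)*((96 - 65) + 705)) = √(36142 + (½)*(1/141)*(31 + 705)) = √(36142 + (½)*(1/141)*736) = √(36142 + 368/141) = √(5096390/141) = √718590990/141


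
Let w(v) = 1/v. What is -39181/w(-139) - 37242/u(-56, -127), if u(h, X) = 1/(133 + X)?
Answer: 5222707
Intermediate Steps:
-39181/w(-139) - 37242/u(-56, -127) = -39181/(1/(-139)) - 37242/(1/(133 - 127)) = -39181/(-1/139) - 37242/(1/6) = -39181*(-139) - 37242/1/6 = 5446159 - 37242*6 = 5446159 - 223452 = 5222707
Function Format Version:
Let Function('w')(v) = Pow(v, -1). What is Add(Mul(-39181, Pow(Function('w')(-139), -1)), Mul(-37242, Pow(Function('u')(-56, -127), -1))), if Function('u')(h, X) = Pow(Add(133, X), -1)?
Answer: 5222707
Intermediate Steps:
Add(Mul(-39181, Pow(Function('w')(-139), -1)), Mul(-37242, Pow(Function('u')(-56, -127), -1))) = Add(Mul(-39181, Pow(Pow(-139, -1), -1)), Mul(-37242, Pow(Pow(Add(133, -127), -1), -1))) = Add(Mul(-39181, Pow(Rational(-1, 139), -1)), Mul(-37242, Pow(Pow(6, -1), -1))) = Add(Mul(-39181, -139), Mul(-37242, Pow(Rational(1, 6), -1))) = Add(5446159, Mul(-37242, 6)) = Add(5446159, -223452) = 5222707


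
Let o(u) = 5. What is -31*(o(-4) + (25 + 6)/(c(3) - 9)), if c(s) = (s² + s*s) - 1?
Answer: -2201/8 ≈ -275.13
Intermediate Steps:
c(s) = -1 + 2*s² (c(s) = (s² + s²) - 1 = 2*s² - 1 = -1 + 2*s²)
-31*(o(-4) + (25 + 6)/(c(3) - 9)) = -31*(5 + (25 + 6)/((-1 + 2*3²) - 9)) = -31*(5 + 31/((-1 + 2*9) - 9)) = -31*(5 + 31/((-1 + 18) - 9)) = -31*(5 + 31/(17 - 9)) = -31*(5 + 31/8) = -31*71/8 = -2201/8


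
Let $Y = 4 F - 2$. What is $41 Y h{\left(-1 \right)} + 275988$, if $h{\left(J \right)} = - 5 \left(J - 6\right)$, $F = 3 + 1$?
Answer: $296078$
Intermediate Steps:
$F = 4$
$Y = 14$ ($Y = 4 \cdot 4 - 2 = 16 - 2 = 14$)
$h{\left(J \right)} = 30 - 5 J$ ($h{\left(J \right)} = - 5 \left(-6 + J\right) = 30 - 5 J$)
$41 Y h{\left(-1 \right)} + 275988 = 41 \cdot 14 \left(30 - -5\right) + 275988 = 574 \left(30 + 5\right) + 275988 = 574 \cdot 35 + 275988 = 20090 + 275988 = 296078$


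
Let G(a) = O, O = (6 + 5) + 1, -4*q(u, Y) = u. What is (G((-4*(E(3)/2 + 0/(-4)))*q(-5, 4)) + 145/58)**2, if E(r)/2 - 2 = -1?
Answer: 841/4 ≈ 210.25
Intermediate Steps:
q(u, Y) = -u/4
E(r) = 2 (E(r) = 4 + 2*(-1) = 4 - 2 = 2)
O = 12 (O = 11 + 1 = 12)
G(a) = 12
(G((-4*(E(3)/2 + 0/(-4)))*q(-5, 4)) + 145/58)**2 = (12 + 145/58)**2 = (12 + 145*(1/58))**2 = (12 + 5/2)**2 = (29/2)**2 = 841/4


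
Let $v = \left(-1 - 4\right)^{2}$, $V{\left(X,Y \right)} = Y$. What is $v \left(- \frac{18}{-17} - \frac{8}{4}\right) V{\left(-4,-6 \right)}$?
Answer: $\frac{2400}{17} \approx 141.18$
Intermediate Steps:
$v = 25$ ($v = \left(-5\right)^{2} = 25$)
$v \left(- \frac{18}{-17} - \frac{8}{4}\right) V{\left(-4,-6 \right)} = 25 \left(- \frac{18}{-17} - \frac{8}{4}\right) \left(-6\right) = 25 \left(\left(-18\right) \left(- \frac{1}{17}\right) - 2\right) \left(-6\right) = 25 \left(\frac{18}{17} - 2\right) \left(-6\right) = 25 \left(- \frac{16}{17}\right) \left(-6\right) = \left(- \frac{400}{17}\right) \left(-6\right) = \frac{2400}{17}$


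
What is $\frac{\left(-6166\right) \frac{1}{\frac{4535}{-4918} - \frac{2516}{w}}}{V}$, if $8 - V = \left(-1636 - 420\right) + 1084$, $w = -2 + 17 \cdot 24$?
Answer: $\frac{219851813}{248760715} \approx 0.88379$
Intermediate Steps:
$w = 406$ ($w = -2 + 408 = 406$)
$V = 980$ ($V = 8 - \left(\left(-1636 - 420\right) + 1084\right) = 8 - \left(-2056 + 1084\right) = 8 - -972 = 8 + 972 = 980$)
$\frac{\left(-6166\right) \frac{1}{\frac{4535}{-4918} - \frac{2516}{w}}}{V} = \frac{\left(-6166\right) \frac{1}{\frac{4535}{-4918} - \frac{2516}{406}}}{980} = - \frac{6166}{4535 \left(- \frac{1}{4918}\right) - \frac{1258}{203}} \cdot \frac{1}{980} = - \frac{6166}{- \frac{4535}{4918} - \frac{1258}{203}} \cdot \frac{1}{980} = - \frac{6166}{- \frac{7107449}{998354}} \cdot \frac{1}{980} = \left(-6166\right) \left(- \frac{998354}{7107449}\right) \frac{1}{980} = \frac{6155850764}{7107449} \cdot \frac{1}{980} = \frac{219851813}{248760715}$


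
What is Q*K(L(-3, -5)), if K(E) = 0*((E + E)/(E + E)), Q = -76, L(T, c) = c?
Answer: 0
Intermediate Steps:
K(E) = 0 (K(E) = 0*((2*E)/((2*E))) = 0*((2*E)*(1/(2*E))) = 0*1 = 0)
Q*K(L(-3, -5)) = -76*0 = 0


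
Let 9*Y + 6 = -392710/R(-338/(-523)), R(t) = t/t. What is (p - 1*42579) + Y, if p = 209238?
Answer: 1107215/9 ≈ 1.2302e+5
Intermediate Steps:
R(t) = 1
Y = -392716/9 (Y = -⅔ + (-392710/1)/9 = -⅔ + (-392710*1)/9 = -⅔ + (⅑)*(-392710) = -⅔ - 392710/9 = -392716/9 ≈ -43635.)
(p - 1*42579) + Y = (209238 - 1*42579) - 392716/9 = (209238 - 42579) - 392716/9 = 166659 - 392716/9 = 1107215/9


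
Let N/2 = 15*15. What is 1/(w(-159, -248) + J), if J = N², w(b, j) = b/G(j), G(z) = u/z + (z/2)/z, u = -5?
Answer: 43/8694356 ≈ 4.9457e-6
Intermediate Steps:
G(z) = ½ - 5/z (G(z) = -5/z + (z/2)/z = -5/z + ½ = ½ - 5/z)
w(b, j) = 2*b*j/(-10 + j) (w(b, j) = b/(((-10 + j)/(2*j))) = b*(2*j/(-10 + j)) = 2*b*j/(-10 + j))
N = 450 (N = 2*(15*15) = 2*225 = 450)
J = 202500 (J = 450² = 202500)
1/(w(-159, -248) + J) = 1/(2*(-159)*(-248)/(-10 - 248) + 202500) = 1/(2*(-159)*(-248)/(-258) + 202500) = 1/(2*(-159)*(-248)*(-1/258) + 202500) = 1/(-13144/43 + 202500) = 1/(8694356/43) = 43/8694356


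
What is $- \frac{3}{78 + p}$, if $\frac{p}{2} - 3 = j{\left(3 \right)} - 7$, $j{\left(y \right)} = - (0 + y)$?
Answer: $- \frac{3}{64} \approx -0.046875$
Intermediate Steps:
$j{\left(y \right)} = - y$
$p = -14$ ($p = 6 + 2 \left(\left(-1\right) 3 - 7\right) = 6 + 2 \left(-3 - 7\right) = 6 + 2 \left(-10\right) = 6 - 20 = -14$)
$- \frac{3}{78 + p} = - \frac{3}{78 - 14} = - \frac{3}{64}$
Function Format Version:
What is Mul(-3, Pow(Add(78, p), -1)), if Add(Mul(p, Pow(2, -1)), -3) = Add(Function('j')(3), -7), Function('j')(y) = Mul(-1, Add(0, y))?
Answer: Rational(-3, 64) ≈ -0.046875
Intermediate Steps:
Function('j')(y) = Mul(-1, y)
p = -14 (p = Add(6, Mul(2, Add(Mul(-1, 3), -7))) = Add(6, Mul(2, Add(-3, -7))) = Add(6, Mul(2, -10)) = Add(6, -20) = -14)
Mul(-3, Pow(Add(78, p), -1)) = Mul(-3, Pow(Add(78, -14), -1)) = Mul(-3, Pow(64, -1)) = Mul(-3, Rational(1, 64)) = Rational(-3, 64)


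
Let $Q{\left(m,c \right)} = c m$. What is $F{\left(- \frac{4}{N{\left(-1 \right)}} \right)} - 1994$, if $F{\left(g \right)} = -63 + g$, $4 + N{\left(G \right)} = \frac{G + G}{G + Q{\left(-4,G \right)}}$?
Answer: $- \frac{14393}{7} \approx -2056.1$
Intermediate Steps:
$N{\left(G \right)} = - \frac{14}{3}$ ($N{\left(G \right)} = -4 + \frac{G + G}{G + G \left(-4\right)} = -4 + \frac{2 G}{G - 4 G} = -4 + \frac{2 G}{\left(-3\right) G} = -4 + 2 G \left(- \frac{1}{3 G}\right) = -4 - \frac{2}{3} = - \frac{14}{3}$)
$F{\left(- \frac{4}{N{\left(-1 \right)}} \right)} - 1994 = \left(-63 - \frac{4}{- \frac{14}{3}}\right) - 1994 = \left(-63 - - \frac{6}{7}\right) - 1994 = \left(-63 + \frac{6}{7}\right) - 1994 = - \frac{435}{7} - 1994 = - \frac{14393}{7}$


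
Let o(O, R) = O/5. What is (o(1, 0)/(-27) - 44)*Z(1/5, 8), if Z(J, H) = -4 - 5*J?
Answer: 5941/27 ≈ 220.04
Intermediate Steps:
o(O, R) = O/5 (o(O, R) = O*(⅕) = O/5)
(o(1, 0)/(-27) - 44)*Z(1/5, 8) = (((⅕)*1)/(-27) - 44)*(-4 - 5/5) = ((⅕)*(-1/27) - 44)*(-4 - 5*⅕) = (-1/135 - 44)*(-4 - 1) = -5941/135*(-5) = 5941/27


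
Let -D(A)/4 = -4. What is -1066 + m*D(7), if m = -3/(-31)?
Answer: -32998/31 ≈ -1064.5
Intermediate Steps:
D(A) = 16 (D(A) = -4*(-4) = 16)
m = 3/31 (m = -3*(-1/31) = 3/31 ≈ 0.096774)
-1066 + m*D(7) = -1066 + (3/31)*16 = -1066 + 48/31 = -32998/31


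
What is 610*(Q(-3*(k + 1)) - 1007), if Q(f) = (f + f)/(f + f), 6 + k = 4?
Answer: -613660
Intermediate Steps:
k = -2 (k = -6 + 4 = -2)
Q(f) = 1 (Q(f) = (2*f)/((2*f)) = (2*f)*(1/(2*f)) = 1)
610*(Q(-3*(k + 1)) - 1007) = 610*(1 - 1007) = 610*(-1006) = -613660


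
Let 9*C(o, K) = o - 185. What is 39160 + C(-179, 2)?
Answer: 352076/9 ≈ 39120.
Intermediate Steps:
C(o, K) = -185/9 + o/9 (C(o, K) = (o - 185)/9 = (-185 + o)/9 = -185/9 + o/9)
39160 + C(-179, 2) = 39160 + (-185/9 + (⅑)*(-179)) = 39160 + (-185/9 - 179/9) = 39160 - 364/9 = 352076/9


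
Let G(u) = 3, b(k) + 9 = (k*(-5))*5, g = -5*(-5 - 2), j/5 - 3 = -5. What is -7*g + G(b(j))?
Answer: -242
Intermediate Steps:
j = -10 (j = 15 + 5*(-5) = 15 - 25 = -10)
g = 35 (g = -5*(-7) = 35)
b(k) = -9 - 25*k (b(k) = -9 + (k*(-5))*5 = -9 - 5*k*5 = -9 - 25*k)
-7*g + G(b(j)) = -7*35 + 3 = -245 + 3 = -242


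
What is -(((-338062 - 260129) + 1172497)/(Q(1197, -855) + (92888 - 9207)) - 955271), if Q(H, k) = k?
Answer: 39560350770/41413 ≈ 9.5526e+5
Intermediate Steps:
-(((-338062 - 260129) + 1172497)/(Q(1197, -855) + (92888 - 9207)) - 955271) = -(((-338062 - 260129) + 1172497)/(-855 + (92888 - 9207)) - 955271) = -((-598191 + 1172497)/(-855 + 83681) - 955271) = -(574306/82826 - 955271) = -(574306*(1/82826) - 955271) = -(287153/41413 - 955271) = -1*(-39560350770/41413) = 39560350770/41413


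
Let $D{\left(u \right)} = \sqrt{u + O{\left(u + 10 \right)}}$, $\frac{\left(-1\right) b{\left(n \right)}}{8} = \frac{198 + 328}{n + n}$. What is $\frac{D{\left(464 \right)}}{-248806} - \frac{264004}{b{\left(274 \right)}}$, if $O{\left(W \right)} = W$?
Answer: $\frac{9042137}{263} - \frac{\sqrt{938}}{248806} \approx 34381.0$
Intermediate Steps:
$b{\left(n \right)} = - \frac{2104}{n}$ ($b{\left(n \right)} = - 8 \frac{198 + 328}{n + n} = - 8 \frac{526}{2 n} = - 8 \cdot 526 \frac{1}{2 n} = - 8 \frac{263}{n} = - \frac{2104}{n}$)
$D{\left(u \right)} = \sqrt{10 + 2 u}$ ($D{\left(u \right)} = \sqrt{u + \left(u + 10\right)} = \sqrt{u + \left(10 + u\right)} = \sqrt{10 + 2 u}$)
$\frac{D{\left(464 \right)}}{-248806} - \frac{264004}{b{\left(274 \right)}} = \frac{\sqrt{10 + 2 \cdot 464}}{-248806} - \frac{264004}{\left(-2104\right) \frac{1}{274}} = \sqrt{10 + 928} \left(- \frac{1}{248806}\right) - \frac{264004}{\left(-2104\right) \frac{1}{274}} = \sqrt{938} \left(- \frac{1}{248806}\right) - \frac{264004}{- \frac{1052}{137}} = - \frac{\sqrt{938}}{248806} - - \frac{9042137}{263} = - \frac{\sqrt{938}}{248806} + \frac{9042137}{263} = \frac{9042137}{263} - \frac{\sqrt{938}}{248806}$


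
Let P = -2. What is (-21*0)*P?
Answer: 0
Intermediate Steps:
(-21*0)*P = -21*0*(-2) = 0*(-2) = 0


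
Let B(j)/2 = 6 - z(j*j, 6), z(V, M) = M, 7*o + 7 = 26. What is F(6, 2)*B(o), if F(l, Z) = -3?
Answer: 0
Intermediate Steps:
o = 19/7 (o = -1 + (⅐)*26 = -1 + 26/7 = 19/7 ≈ 2.7143)
B(j) = 0 (B(j) = 2*(6 - 1*6) = 2*(6 - 6) = 2*0 = 0)
F(6, 2)*B(o) = -3*0 = 0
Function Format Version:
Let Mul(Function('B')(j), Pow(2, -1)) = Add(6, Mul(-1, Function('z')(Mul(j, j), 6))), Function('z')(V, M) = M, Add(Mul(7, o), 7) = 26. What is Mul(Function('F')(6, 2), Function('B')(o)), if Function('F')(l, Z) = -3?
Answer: 0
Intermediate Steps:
o = Rational(19, 7) (o = Add(-1, Mul(Rational(1, 7), 26)) = Add(-1, Rational(26, 7)) = Rational(19, 7) ≈ 2.7143)
Function('B')(j) = 0 (Function('B')(j) = Mul(2, Add(6, Mul(-1, 6))) = Mul(2, Add(6, -6)) = Mul(2, 0) = 0)
Mul(Function('F')(6, 2), Function('B')(o)) = Mul(-3, 0) = 0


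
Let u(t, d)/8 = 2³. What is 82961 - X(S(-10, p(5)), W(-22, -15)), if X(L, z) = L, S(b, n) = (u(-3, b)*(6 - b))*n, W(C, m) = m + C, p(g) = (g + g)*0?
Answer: 82961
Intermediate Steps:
u(t, d) = 64 (u(t, d) = 8*2³ = 8*8 = 64)
p(g) = 0 (p(g) = (2*g)*0 = 0)
W(C, m) = C + m
S(b, n) = n*(384 - 64*b) (S(b, n) = (64*(6 - b))*n = (384 - 64*b)*n = n*(384 - 64*b))
82961 - X(S(-10, p(5)), W(-22, -15)) = 82961 - 64*0*(6 - 1*(-10)) = 82961 - 64*0*(6 + 10) = 82961 - 64*0*16 = 82961 - 1*0 = 82961 + 0 = 82961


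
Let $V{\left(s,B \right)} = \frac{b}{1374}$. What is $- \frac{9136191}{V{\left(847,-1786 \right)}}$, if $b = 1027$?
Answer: $- \frac{12553126434}{1027} \approx -1.2223 \cdot 10^{7}$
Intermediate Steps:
$V{\left(s,B \right)} = \frac{1027}{1374}$
$- \frac{9136191}{V{\left(847,-1786 \right)}} = - \frac{9136191}{\frac{1027}{1374}} = \left(-9136191\right) \frac{1374}{1027} = - \frac{12553126434}{1027}$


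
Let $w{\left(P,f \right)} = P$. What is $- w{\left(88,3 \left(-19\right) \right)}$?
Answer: $-88$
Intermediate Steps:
$- w{\left(88,3 \left(-19\right) \right)} = \left(-1\right) 88 = -88$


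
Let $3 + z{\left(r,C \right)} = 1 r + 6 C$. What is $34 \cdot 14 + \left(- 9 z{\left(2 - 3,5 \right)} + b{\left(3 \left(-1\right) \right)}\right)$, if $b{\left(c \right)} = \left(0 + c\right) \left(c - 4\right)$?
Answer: $263$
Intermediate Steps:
$z{\left(r,C \right)} = -3 + r + 6 C$ ($z{\left(r,C \right)} = -3 + \left(1 r + 6 C\right) = -3 + \left(r + 6 C\right) = -3 + r + 6 C$)
$b{\left(c \right)} = c \left(-4 + c\right)$
$34 \cdot 14 + \left(- 9 z{\left(2 - 3,5 \right)} + b{\left(3 \left(-1\right) \right)}\right) = 34 \cdot 14 + \left(- 9 \left(-3 + \left(2 - 3\right) + 6 \cdot 5\right) + 3 \left(-1\right) \left(-4 + 3 \left(-1\right)\right)\right) = 476 - \left(3 \left(-4 - 3\right) + 9 \left(-3 + \left(2 - 3\right) + 30\right)\right) = 476 - \left(-21 + 9 \left(-3 - 1 + 30\right)\right) = 476 + \left(\left(-9\right) 26 + 21\right) = 476 + \left(-234 + 21\right) = 476 - 213 = 263$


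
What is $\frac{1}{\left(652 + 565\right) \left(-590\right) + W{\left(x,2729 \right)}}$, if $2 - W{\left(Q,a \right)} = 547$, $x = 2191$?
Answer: $- \frac{1}{718575} \approx -1.3916 \cdot 10^{-6}$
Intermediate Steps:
$W{\left(Q,a \right)} = -545$ ($W{\left(Q,a \right)} = 2 - 547 = -545$)
$\frac{1}{\left(652 + 565\right) \left(-590\right) + W{\left(x,2729 \right)}} = \frac{1}{\left(652 + 565\right) \left(-590\right) - 545} = \frac{1}{1217 \left(-590\right) - 545} = \frac{1}{-718030 - 545} = \frac{1}{-718575} = - \frac{1}{718575}$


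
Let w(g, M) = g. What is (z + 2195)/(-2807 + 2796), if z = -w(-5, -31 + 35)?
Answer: -200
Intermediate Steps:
z = 5 (z = -1*(-5) = 5)
(z + 2195)/(-2807 + 2796) = (5 + 2195)/(-2807 + 2796) = 2200/(-11) = 2200*(-1/11) = -200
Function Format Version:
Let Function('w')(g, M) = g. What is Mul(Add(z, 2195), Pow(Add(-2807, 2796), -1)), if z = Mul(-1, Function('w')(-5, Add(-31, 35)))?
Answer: -200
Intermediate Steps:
z = 5 (z = Mul(-1, -5) = 5)
Mul(Add(z, 2195), Pow(Add(-2807, 2796), -1)) = Mul(Add(5, 2195), Pow(Add(-2807, 2796), -1)) = Mul(2200, Pow(-11, -1)) = Mul(2200, Rational(-1, 11)) = -200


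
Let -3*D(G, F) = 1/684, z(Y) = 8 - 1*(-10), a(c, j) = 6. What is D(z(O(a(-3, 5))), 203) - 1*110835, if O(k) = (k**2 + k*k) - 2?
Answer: -227433421/2052 ≈ -1.1084e+5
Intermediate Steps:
O(k) = -2 + 2*k**2 (O(k) = (k**2 + k**2) - 2 = 2*k**2 - 2 = -2 + 2*k**2)
z(Y) = 18 (z(Y) = 8 + 10 = 18)
D(G, F) = -1/2052 (D(G, F) = -1/3/684 = -1/3*1/684 = -1/2052)
D(z(O(a(-3, 5))), 203) - 1*110835 = -1/2052 - 1*110835 = -1/2052 - 110835 = -227433421/2052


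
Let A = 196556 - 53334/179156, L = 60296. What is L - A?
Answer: -12205871613/89578 ≈ -1.3626e+5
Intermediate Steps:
A = 17607066701/89578 (A = 196556 - 53334/179156 = 196556 - 1*26667/89578 = 196556 - 26667/89578 = 17607066701/89578 ≈ 1.9656e+5)
L - A = 60296 - 1*17607066701/89578 = 60296 - 17607066701/89578 = -12205871613/89578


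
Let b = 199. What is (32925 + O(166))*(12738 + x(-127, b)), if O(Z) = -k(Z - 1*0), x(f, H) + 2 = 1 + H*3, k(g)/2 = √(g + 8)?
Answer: 439021950 - 26668*√174 ≈ 4.3867e+8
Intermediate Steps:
k(g) = 2*√(8 + g) (k(g) = 2*√(g + 8) = 2*√(8 + g))
x(f, H) = -1 + 3*H (x(f, H) = -2 + (1 + H*3) = -2 + (1 + 3*H) = -1 + 3*H)
O(Z) = -2*√(8 + Z) (O(Z) = -2*√(8 + (Z - 1*0)) = -2*√(8 + (Z + 0)) = -2*√(8 + Z))
(32925 + O(166))*(12738 + x(-127, b)) = (32925 - 2*√(8 + 166))*(12738 + (-1 + 3*199)) = (32925 - 2*√174)*(12738 + (-1 + 597)) = (32925 - 2*√174)*(12738 + 596) = (32925 - 2*√174)*13334 = 439021950 - 26668*√174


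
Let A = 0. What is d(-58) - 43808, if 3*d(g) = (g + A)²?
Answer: -128060/3 ≈ -42687.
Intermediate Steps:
d(g) = g²/3 (d(g) = (g + 0)²/3 = g²/3)
d(-58) - 43808 = (⅓)*(-58)² - 43808 = (⅓)*3364 - 43808 = 3364/3 - 43808 = -128060/3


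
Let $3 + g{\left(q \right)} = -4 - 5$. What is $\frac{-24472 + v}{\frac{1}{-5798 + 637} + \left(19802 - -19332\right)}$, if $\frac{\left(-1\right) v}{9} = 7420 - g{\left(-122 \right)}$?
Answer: $- \frac{471508960}{201970573} \approx -2.3345$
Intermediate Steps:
$g{\left(q \right)} = -12$ ($g{\left(q \right)} = -3 - 9 = -12$)
$v = -66888$ ($v = - 9 \left(7420 - -12\right) = - 9 \left(7420 + 12\right) = \left(-9\right) 7432 = -66888$)
$\frac{-24472 + v}{\frac{1}{-5798 + 637} + \left(19802 - -19332\right)} = \frac{-24472 - 66888}{\frac{1}{-5798 + 637} + \left(19802 - -19332\right)} = - \frac{91360}{\frac{1}{-5161} + \left(19802 + 19332\right)} = - \frac{91360}{- \frac{1}{5161} + 39134} = - \frac{91360}{\frac{201970573}{5161}} = \left(-91360\right) \frac{5161}{201970573} = - \frac{471508960}{201970573}$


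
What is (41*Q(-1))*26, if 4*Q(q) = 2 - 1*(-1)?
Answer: 1599/2 ≈ 799.50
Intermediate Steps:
Q(q) = ¾ (Q(q) = (2 - 1*(-1))/4 = (2 + 1)/4 = (¼)*3 = ¾)
(41*Q(-1))*26 = (41*(¾))*26 = (123/4)*26 = 1599/2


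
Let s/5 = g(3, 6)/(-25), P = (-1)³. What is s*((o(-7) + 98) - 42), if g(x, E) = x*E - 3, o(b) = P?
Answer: -165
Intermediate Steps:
P = -1
o(b) = -1
g(x, E) = -3 + E*x (g(x, E) = E*x - 3 = -3 + E*x)
s = -3 (s = 5*((-3 + 6*3)/(-25)) = 5*((-3 + 18)*(-1/25)) = 5*(15*(-1/25)) = 5*(-⅗) = -3)
s*((o(-7) + 98) - 42) = -3*((-1 + 98) - 42) = -3*(97 - 42) = -3*55 = -165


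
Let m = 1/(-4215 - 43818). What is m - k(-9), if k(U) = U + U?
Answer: 864593/48033 ≈ 18.000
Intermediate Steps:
k(U) = 2*U
m = -1/48033 (m = 1/(-48033) = -1/48033 ≈ -2.0819e-5)
m - k(-9) = -1/48033 - 2*(-9) = -1/48033 - 1*(-18) = -1/48033 + 18 = 864593/48033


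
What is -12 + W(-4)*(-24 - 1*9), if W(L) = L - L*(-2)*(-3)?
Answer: -672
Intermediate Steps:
W(L) = -5*L (W(L) = L - (-2*L)*(-3) = L - 6*L = -5*L)
-12 + W(-4)*(-24 - 1*9) = -12 + (-5*(-4))*(-24 - 1*9) = -12 + 20*(-24 - 9) = -12 + 20*(-33) = -12 - 660 = -672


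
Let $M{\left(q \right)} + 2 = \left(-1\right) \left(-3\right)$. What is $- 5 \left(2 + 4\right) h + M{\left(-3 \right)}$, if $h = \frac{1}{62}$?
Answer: $\frac{16}{31} \approx 0.51613$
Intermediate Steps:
$M{\left(q \right)} = 1$ ($M{\left(q \right)} = -2 - -3 = -2 + 3 = 1$)
$h = \frac{1}{62} \approx 0.016129$
$- 5 \left(2 + 4\right) h + M{\left(-3 \right)} = - 5 \left(2 + 4\right) \frac{1}{62} + 1 = \left(-5\right) 6 \cdot \frac{1}{62} + 1 = \left(-30\right) \frac{1}{62} + 1 = - \frac{15}{31} + 1 = \frac{16}{31}$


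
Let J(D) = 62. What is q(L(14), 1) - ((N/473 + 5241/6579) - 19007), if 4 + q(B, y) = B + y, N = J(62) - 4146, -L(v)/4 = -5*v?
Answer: 465376999/24123 ≈ 19292.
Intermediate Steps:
L(v) = 20*v (L(v) = -(-20)*v = 20*v)
N = -4084 (N = 62 - 4146 = -4084)
q(B, y) = -4 + B + y (q(B, y) = -4 + (B + y) = -4 + B + y)
q(L(14), 1) - ((N/473 + 5241/6579) - 19007) = (-4 + 20*14 + 1) - ((-4084/473 + 5241/6579) - 19007) = (-4 + 280 + 1) - ((-4084*1/473 + 5241*(1/6579)) - 19007) = 277 - ((-4084/473 + 1747/2193) - 19007) = 277 - (-189067/24123 - 19007) = 277 - 1*(-458694928/24123) = 277 + 458694928/24123 = 465376999/24123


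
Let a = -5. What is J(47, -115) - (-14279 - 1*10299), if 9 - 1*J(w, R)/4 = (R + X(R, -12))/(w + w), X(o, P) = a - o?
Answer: 1156868/47 ≈ 24614.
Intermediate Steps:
X(o, P) = -5 - o
J(w, R) = 36 + 10/w (J(w, R) = 36 - 4*(R + (-5 - R))/(w + w) = 36 - (-20)/(2*w) = 36 - (-20)*1/(2*w) = 36 - (-10)/w = 36 + 10/w)
J(47, -115) - (-14279 - 1*10299) = (36 + 10/47) - (-14279 - 1*10299) = (36 + 10*(1/47)) - (-14279 - 10299) = (36 + 10/47) - 1*(-24578) = 1702/47 + 24578 = 1156868/47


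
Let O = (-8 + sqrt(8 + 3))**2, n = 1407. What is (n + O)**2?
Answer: 2199140 - 47424*sqrt(11) ≈ 2.0419e+6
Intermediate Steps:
O = (-8 + sqrt(11))**2 ≈ 21.934
(n + O)**2 = (1407 + (8 - sqrt(11))**2)**2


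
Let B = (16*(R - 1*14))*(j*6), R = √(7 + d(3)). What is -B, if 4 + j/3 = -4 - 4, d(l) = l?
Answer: -48384 + 3456*√10 ≈ -37455.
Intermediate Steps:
R = √10 (R = √(7 + 3) = √10 ≈ 3.1623)
j = -36 (j = -12 + 3*(-4 - 4) = -12 + 3*(-8) = -12 - 24 = -36)
B = 48384 - 3456*√10 (B = (16*(√10 - 1*14))*(-36*6) = (16*(√10 - 14))*(-216) = (16*(-14 + √10))*(-216) = (-224 + 16*√10)*(-216) = 48384 - 3456*√10 ≈ 37455.)
-B = -(48384 - 3456*√10) = -48384 + 3456*√10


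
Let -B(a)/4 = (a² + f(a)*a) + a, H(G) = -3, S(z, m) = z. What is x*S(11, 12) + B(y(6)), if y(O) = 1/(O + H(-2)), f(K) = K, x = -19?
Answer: -1901/9 ≈ -211.22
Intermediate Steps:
y(O) = 1/(-3 + O) (y(O) = 1/(O - 3) = 1/(-3 + O))
B(a) = -8*a² - 4*a (B(a) = -4*((a² + a*a) + a) = -4*((a² + a²) + a) = -4*(2*a² + a) = -4*(a + 2*a²) = -8*a² - 4*a)
x*S(11, 12) + B(y(6)) = -19*11 - 4*(1 + 2/(-3 + 6))/(-3 + 6) = -209 - 4*(1 + 2/3)/3 = -209 - 4*⅓*(1 + 2*(⅓)) = -209 - 4*⅓*(1 + ⅔) = -209 - 4*⅓*5/3 = -209 - 20/9 = -1901/9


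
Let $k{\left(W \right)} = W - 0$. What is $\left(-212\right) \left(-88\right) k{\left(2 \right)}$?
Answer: $37312$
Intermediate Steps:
$k{\left(W \right)} = W$ ($k{\left(W \right)} = W + 0 = W$)
$\left(-212\right) \left(-88\right) k{\left(2 \right)} = \left(-212\right) \left(-88\right) 2 = 18656 \cdot 2 = 37312$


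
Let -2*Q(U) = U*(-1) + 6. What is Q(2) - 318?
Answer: -320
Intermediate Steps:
Q(U) = -3 + U/2 (Q(U) = -(U*(-1) + 6)/2 = -(-U + 6)/2 = -(6 - U)/2 = -3 + U/2)
Q(2) - 318 = (-3 + (1/2)*2) - 318 = (-3 + 1) - 318 = -2 - 318 = -320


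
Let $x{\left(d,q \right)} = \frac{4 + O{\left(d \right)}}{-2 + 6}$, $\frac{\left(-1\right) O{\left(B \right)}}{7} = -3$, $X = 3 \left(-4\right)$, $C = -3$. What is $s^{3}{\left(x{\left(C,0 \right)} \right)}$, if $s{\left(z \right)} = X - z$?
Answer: $- \frac{389017}{64} \approx -6078.4$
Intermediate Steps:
$X = -12$
$O{\left(B \right)} = 21$ ($O{\left(B \right)} = \left(-7\right) \left(-3\right) = 21$)
$x{\left(d,q \right)} = \frac{25}{4}$ ($x{\left(d,q \right)} = \frac{4 + 21}{-2 + 6} = \frac{25}{4}$)
$s{\left(z \right)} = -12 - z$
$s^{3}{\left(x{\left(C,0 \right)} \right)} = \left(-12 - \frac{25}{4}\right)^{3} = \left(- \frac{73}{4}\right)^{3} = - \frac{389017}{64}$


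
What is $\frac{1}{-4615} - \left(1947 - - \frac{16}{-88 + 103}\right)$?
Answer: $- \frac{26970986}{13845} \approx -1948.1$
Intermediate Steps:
$\frac{1}{-4615} - \left(1947 - - \frac{16}{-88 + 103}\right) = - \frac{1}{4615} - \left(1947 - - \frac{16}{15}\right) = - \frac{1}{4615} - \left(1947 + \frac{16}{15}\right) = - \frac{1}{4615} - \frac{29221}{15} = - \frac{26970986}{13845}$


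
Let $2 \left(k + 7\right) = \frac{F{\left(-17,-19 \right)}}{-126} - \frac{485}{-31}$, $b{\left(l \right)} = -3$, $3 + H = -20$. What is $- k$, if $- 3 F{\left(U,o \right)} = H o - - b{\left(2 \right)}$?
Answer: $- \frac{1169}{837} \approx -1.3967$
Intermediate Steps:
$H = -23$ ($H = -3 - 20 = -23$)
$F{\left(U,o \right)} = 1 + \frac{23 o}{3}$ ($F{\left(U,o \right)} = - \frac{- 23 o - 3}{3} = - \frac{-3 - 23 o}{3} = 1 + \frac{23 o}{3}$)
$k = \frac{1169}{837}$ ($k = -7 + \frac{\frac{1 + \frac{23}{3} \left(-19\right)}{-126} - \frac{485}{-31}}{2} = -7 + \frac{\left(1 - \frac{437}{3}\right) \left(- \frac{1}{126}\right) - - \frac{485}{31}}{2} = -7 + \frac{\left(- \frac{434}{3}\right) \left(- \frac{1}{126}\right) + \frac{485}{31}}{2} = -7 + \frac{\frac{31}{27} + \frac{485}{31}}{2} = -7 + \frac{1}{2} \cdot \frac{14056}{837} = -7 + \frac{7028}{837} = \frac{1169}{837} \approx 1.3967$)
$- k = \left(-1\right) \frac{1169}{837} = - \frac{1169}{837}$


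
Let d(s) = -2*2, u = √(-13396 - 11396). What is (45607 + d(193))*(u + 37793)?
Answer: 1723474179 + 91206*I*√6198 ≈ 1.7235e+9 + 7.1804e+6*I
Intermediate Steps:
u = 2*I*√6198 (u = √(-24792) = 2*I*√6198 ≈ 157.45*I)
d(s) = -4
(45607 + d(193))*(u + 37793) = (45607 - 4)*(2*I*√6198 + 37793) = 45603*(37793 + 2*I*√6198) = 1723474179 + 91206*I*√6198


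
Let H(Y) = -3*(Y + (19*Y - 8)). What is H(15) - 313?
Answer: -1189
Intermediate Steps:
H(Y) = 24 - 60*Y (H(Y) = -3*(Y + (-8 + 19*Y)) = -3*(-8 + 20*Y) = 24 - 60*Y)
H(15) - 313 = (24 - 60*15) - 313 = (24 - 900) - 313 = -876 - 313 = -1189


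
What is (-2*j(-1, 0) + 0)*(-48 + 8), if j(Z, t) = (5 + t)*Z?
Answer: -400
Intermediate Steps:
j(Z, t) = Z*(5 + t)
(-2*j(-1, 0) + 0)*(-48 + 8) = (-(-2)*(5 + 0) + 0)*(-48 + 8) = (-(-2)*5 + 0)*(-40) = (-2*(-5) + 0)*(-40) = (10 + 0)*(-40) = 10*(-40) = -400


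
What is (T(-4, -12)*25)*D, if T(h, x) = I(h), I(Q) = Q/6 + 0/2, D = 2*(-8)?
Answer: 800/3 ≈ 266.67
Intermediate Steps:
D = -16
I(Q) = Q/6 (I(Q) = Q*(1/6) + 0*(1/2) = Q/6 + 0 = Q/6)
T(h, x) = h/6
(T(-4, -12)*25)*D = (((1/6)*(-4))*25)*(-16) = -2/3*25*(-16) = -50/3*(-16) = 800/3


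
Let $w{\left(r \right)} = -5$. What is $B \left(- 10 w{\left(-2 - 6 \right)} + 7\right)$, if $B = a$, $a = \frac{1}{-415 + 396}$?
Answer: $-3$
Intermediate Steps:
$a = - \frac{1}{19}$ ($a = \frac{1}{-19} = - \frac{1}{19} \approx -0.052632$)
$B = - \frac{1}{19} \approx -0.052632$
$B \left(- 10 w{\left(-2 - 6 \right)} + 7\right) = - \frac{\left(-10\right) \left(-5\right) + 7}{19} = - \frac{50 + 7}{19} = \left(- \frac{1}{19}\right) 57 = -3$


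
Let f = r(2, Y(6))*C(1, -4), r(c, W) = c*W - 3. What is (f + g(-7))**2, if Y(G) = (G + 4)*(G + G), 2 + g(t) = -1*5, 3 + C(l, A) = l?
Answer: 231361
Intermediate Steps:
C(l, A) = -3 + l
g(t) = -7 (g(t) = -2 - 1*5 = -2 - 5 = -7)
Y(G) = 2*G*(4 + G) (Y(G) = (4 + G)*(2*G) = 2*G*(4 + G))
r(c, W) = -3 + W*c (r(c, W) = W*c - 3 = -3 + W*c)
f = -474 (f = (-3 + (2*6*(4 + 6))*2)*(-3 + 1) = (-3 + (2*6*10)*2)*(-2) = (-3 + 120*2)*(-2) = (-3 + 240)*(-2) = 237*(-2) = -474)
(f + g(-7))**2 = (-474 - 7)**2 = (-481)**2 = 231361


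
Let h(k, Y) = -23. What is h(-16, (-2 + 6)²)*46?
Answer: -1058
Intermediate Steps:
h(-16, (-2 + 6)²)*46 = -23*46 = -1058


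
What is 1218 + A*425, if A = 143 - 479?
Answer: -141582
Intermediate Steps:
A = -336
1218 + A*425 = 1218 - 336*425 = 1218 - 142800 = -141582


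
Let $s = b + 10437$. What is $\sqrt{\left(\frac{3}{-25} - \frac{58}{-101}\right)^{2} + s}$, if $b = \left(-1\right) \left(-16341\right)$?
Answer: $\frac{\sqrt{170727801859}}{2525} \approx 163.64$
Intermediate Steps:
$b = 16341$
$s = 26778$ ($s = 16341 + 10437 = 26778$)
$\sqrt{\left(\frac{3}{-25} - \frac{58}{-101}\right)^{2} + s} = \sqrt{\left(\frac{3}{-25} - \frac{58}{-101}\right)^{2} + 26778} = \sqrt{\left(3 \left(- \frac{1}{25}\right) - - \frac{58}{101}\right)^{2} + 26778} = \sqrt{\left(- \frac{3}{25} + \frac{58}{101}\right)^{2} + 26778} = \sqrt{\left(\frac{1147}{2525}\right)^{2} + 26778} = \sqrt{\frac{1315609}{6375625} + 26778} = \sqrt{\frac{170727801859}{6375625}} = \frac{\sqrt{170727801859}}{2525}$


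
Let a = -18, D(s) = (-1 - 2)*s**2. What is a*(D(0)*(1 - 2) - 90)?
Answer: 1620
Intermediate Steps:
D(s) = -3*s**2
a*(D(0)*(1 - 2) - 90) = -18*((-3*0**2)*(1 - 2) - 90) = -18*(-3*0*(-1) - 90) = -18*(0*(-1) - 90) = -18*(0 - 90) = -18*(-90) = 1620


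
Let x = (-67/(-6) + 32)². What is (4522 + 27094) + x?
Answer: 1205257/36 ≈ 33479.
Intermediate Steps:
x = 67081/36 (x = (-67*(-⅙) + 32)² = (67/6 + 32)² = (259/6)² = 67081/36 ≈ 1863.4)
(4522 + 27094) + x = (4522 + 27094) + 67081/36 = 31616 + 67081/36 = 1205257/36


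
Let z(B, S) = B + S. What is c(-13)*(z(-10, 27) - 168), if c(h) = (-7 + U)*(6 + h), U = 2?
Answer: -5285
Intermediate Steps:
c(h) = -30 - 5*h (c(h) = (-7 + 2)*(6 + h) = -5*(6 + h) = -30 - 5*h)
c(-13)*(z(-10, 27) - 168) = (-30 - 5*(-13))*((-10 + 27) - 168) = (-30 + 65)*(17 - 168) = 35*(-151) = -5285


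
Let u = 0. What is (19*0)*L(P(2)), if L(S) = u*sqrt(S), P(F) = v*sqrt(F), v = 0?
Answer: 0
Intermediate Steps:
P(F) = 0 (P(F) = 0*sqrt(F) = 0)
L(S) = 0 (L(S) = 0*sqrt(S) = 0)
(19*0)*L(P(2)) = (19*0)*0 = 0*0 = 0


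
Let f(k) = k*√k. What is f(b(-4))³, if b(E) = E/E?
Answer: 1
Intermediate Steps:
b(E) = 1
f(k) = k^(3/2)
f(b(-4))³ = (1^(3/2))³ = 1³ = 1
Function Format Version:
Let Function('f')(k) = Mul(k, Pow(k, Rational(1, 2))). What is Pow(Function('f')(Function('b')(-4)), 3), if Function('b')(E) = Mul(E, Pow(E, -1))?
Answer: 1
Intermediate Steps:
Function('b')(E) = 1
Function('f')(k) = Pow(k, Rational(3, 2))
Pow(Function('f')(Function('b')(-4)), 3) = Pow(Pow(1, Rational(3, 2)), 3) = Pow(1, 3) = 1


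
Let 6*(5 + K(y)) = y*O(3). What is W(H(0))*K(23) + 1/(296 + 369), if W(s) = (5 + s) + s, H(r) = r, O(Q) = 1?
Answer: -23269/3990 ≈ -5.8318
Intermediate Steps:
W(s) = 5 + 2*s
K(y) = -5 + y/6 (K(y) = -5 + (y*1)/6 = -5 + y/6)
W(H(0))*K(23) + 1/(296 + 369) = (5 + 2*0)*(-5 + (1/6)*23) + 1/(296 + 369) = (5 + 0)*(-5 + 23/6) + 1/665 = 5*(-7/6) + 1/665 = -35/6 + 1/665 = -23269/3990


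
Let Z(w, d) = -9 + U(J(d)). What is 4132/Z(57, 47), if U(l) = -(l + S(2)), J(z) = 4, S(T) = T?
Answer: -4132/15 ≈ -275.47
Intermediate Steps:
U(l) = -2 - l (U(l) = -(l + 2) = -(2 + l) = -2 - l)
Z(w, d) = -15 (Z(w, d) = -9 + (-2 - 1*4) = -9 + (-2 - 4) = -9 - 6 = -15)
4132/Z(57, 47) = 4132/(-15) = 4132*(-1/15) = -4132/15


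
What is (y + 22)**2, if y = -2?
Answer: 400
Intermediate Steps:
(y + 22)**2 = (-2 + 22)**2 = 20**2 = 400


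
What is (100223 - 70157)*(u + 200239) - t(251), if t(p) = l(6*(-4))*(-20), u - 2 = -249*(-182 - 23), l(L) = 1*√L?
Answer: 7555164876 + 40*I*√6 ≈ 7.5552e+9 + 97.98*I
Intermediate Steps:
l(L) = √L
u = 51047 (u = 2 - 249*(-182 - 23) = 2 - 249*(-205) = 2 + 51045 = 51047)
t(p) = -40*I*√6 (t(p) = √(6*(-4))*(-20) = √(-24)*(-20) = (2*I*√6)*(-20) = -40*I*√6)
(100223 - 70157)*(u + 200239) - t(251) = (100223 - 70157)*(51047 + 200239) - (-40)*I*√6 = 30066*251286 + 40*I*√6 = 7555164876 + 40*I*√6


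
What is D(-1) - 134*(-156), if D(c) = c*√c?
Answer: 20904 - I ≈ 20904.0 - 1.0*I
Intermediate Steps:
D(c) = c^(3/2)
D(-1) - 134*(-156) = (-1)^(3/2) - 134*(-156) = -I + 20904 = 20904 - I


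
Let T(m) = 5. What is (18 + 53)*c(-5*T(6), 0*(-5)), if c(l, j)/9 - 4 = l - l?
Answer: 2556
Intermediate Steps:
c(l, j) = 36 (c(l, j) = 36 + 9*(l - l) = 36 + 9*0 = 36 + 0 = 36)
(18 + 53)*c(-5*T(6), 0*(-5)) = (18 + 53)*36 = 71*36 = 2556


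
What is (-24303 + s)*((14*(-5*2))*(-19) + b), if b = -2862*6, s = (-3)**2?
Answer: 352554528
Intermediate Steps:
s = 9
b = -17172
(-24303 + s)*((14*(-5*2))*(-19) + b) = (-24303 + 9)*((14*(-5*2))*(-19) - 17172) = -24294*((14*(-10))*(-19) - 17172) = -24294*(-140*(-19) - 17172) = -24294*(2660 - 17172) = -24294*(-14512) = 352554528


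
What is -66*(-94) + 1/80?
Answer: 496321/80 ≈ 6204.0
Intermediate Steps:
-66*(-94) + 1/80 = 6204 + 1/80 = 496321/80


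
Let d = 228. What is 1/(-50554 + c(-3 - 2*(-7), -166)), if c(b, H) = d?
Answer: -1/50326 ≈ -1.9870e-5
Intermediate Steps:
c(b, H) = 228
1/(-50554 + c(-3 - 2*(-7), -166)) = 1/(-50554 + 228) = 1/(-50326) = -1/50326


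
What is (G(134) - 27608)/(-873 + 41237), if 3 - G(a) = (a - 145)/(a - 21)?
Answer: -1559677/2280566 ≈ -0.68390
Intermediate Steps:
G(a) = 3 - (-145 + a)/(-21 + a) (G(a) = 3 - (a - 145)/(a - 21) = 3 - (-145 + a)/(-21 + a))
(G(134) - 27608)/(-873 + 41237) = (2*(41 + 134)/(-21 + 134) - 27608)/(-873 + 41237) = (2*175/113 - 27608)/40364 = (2*(1/113)*175 - 27608)*(1/40364) = (350/113 - 27608)*(1/40364) = -3119354/113*1/40364 = -1559677/2280566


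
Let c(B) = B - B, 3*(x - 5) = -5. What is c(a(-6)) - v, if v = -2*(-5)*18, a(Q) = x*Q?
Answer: -180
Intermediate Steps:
x = 10/3 (x = 5 + (1/3)*(-5) = 5 - 5/3 = 10/3 ≈ 3.3333)
a(Q) = 10*Q/3
c(B) = 0
v = 180 (v = 10*18 = 180)
c(a(-6)) - v = 0 - 1*180 = 0 - 180 = -180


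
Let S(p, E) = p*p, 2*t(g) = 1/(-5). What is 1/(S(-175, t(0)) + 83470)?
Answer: 1/114095 ≈ 8.7646e-6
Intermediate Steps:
t(g) = -⅒ (t(g) = (½)/(-5) = (½)*(-⅕) = -⅒)
S(p, E) = p²
1/(S(-175, t(0)) + 83470) = 1/((-175)² + 83470) = 1/(30625 + 83470) = 1/114095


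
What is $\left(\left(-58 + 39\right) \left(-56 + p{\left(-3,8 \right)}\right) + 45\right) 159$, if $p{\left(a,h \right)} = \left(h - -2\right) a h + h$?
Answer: $877203$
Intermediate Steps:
$p{\left(a,h \right)} = h + a h \left(2 + h\right)$ ($p{\left(a,h \right)} = \left(h + 2\right) a h + h = \left(2 + h\right) a h + h = a \left(2 + h\right) h + h = a h \left(2 + h\right) + h = h + a h \left(2 + h\right)$)
$\left(\left(-58 + 39\right) \left(-56 + p{\left(-3,8 \right)}\right) + 45\right) 159 = \left(\left(-58 + 39\right) \left(-56 + 8 \left(1 + 2 \left(-3\right) - 24\right)\right) + 45\right) 159 = \left(- 19 \left(-56 + 8 \left(1 - 6 - 24\right)\right) + 45\right) 159 = \left(- 19 \left(-56 + 8 \left(-29\right)\right) + 45\right) 159 = \left(- 19 \left(-56 - 232\right) + 45\right) 159 = \left(\left(-19\right) \left(-288\right) + 45\right) 159 = \left(5472 + 45\right) 159 = 5517 \cdot 159 = 877203$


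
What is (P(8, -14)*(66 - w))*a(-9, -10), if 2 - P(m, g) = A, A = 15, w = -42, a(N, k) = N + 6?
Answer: 4212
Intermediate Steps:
a(N, k) = 6 + N
P(m, g) = -13 (P(m, g) = 2 - 1*15 = 2 - 15 = -13)
(P(8, -14)*(66 - w))*a(-9, -10) = (-13*(66 - 1*(-42)))*(6 - 9) = -13*(66 + 42)*(-3) = -13*108*(-3) = -1404*(-3) = 4212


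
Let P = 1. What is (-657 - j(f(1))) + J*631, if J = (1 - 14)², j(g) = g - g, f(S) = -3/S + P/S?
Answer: 105982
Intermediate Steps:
f(S) = -2/S (f(S) = -3/S + 1/S = -2/S)
j(g) = 0
J = 169 (J = (-13)² = 169)
(-657 - j(f(1))) + J*631 = (-657 - 1*0) + 169*631 = (-657 + 0) + 106639 = -657 + 106639 = 105982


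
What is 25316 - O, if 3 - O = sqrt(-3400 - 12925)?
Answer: 25313 + 5*I*sqrt(653) ≈ 25313.0 + 127.77*I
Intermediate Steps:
O = 3 - 5*I*sqrt(653) (O = 3 - sqrt(-3400 - 12925) = 3 - sqrt(-16325) = 3 - 5*I*sqrt(653) ≈ 3.0 - 127.77*I)
25316 - O = 25316 - (3 - 5*I*sqrt(653)) = 25316 + (-3 + 5*I*sqrt(653)) = 25313 + 5*I*sqrt(653)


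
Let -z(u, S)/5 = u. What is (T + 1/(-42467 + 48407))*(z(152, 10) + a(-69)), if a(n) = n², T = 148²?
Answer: 520569153761/5940 ≈ 8.7638e+7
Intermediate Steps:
T = 21904
z(u, S) = -5*u
(T + 1/(-42467 + 48407))*(z(152, 10) + a(-69)) = (21904 + 1/(-42467 + 48407))*(-5*152 + (-69)²) = (21904 + 1/5940)*(-760 + 4761) = (21904 + 1/5940)*4001 = (130109761/5940)*4001 = 520569153761/5940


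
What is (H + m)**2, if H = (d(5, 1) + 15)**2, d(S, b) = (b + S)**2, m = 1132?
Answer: 13935289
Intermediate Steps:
d(S, b) = (S + b)**2
H = 2601 (H = ((5 + 1)**2 + 15)**2 = (6**2 + 15)**2 = (36 + 15)**2 = 51**2 = 2601)
(H + m)**2 = (2601 + 1132)**2 = 3733**2 = 13935289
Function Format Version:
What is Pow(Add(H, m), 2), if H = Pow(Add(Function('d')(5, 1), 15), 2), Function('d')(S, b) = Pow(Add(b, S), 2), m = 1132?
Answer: 13935289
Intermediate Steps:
Function('d')(S, b) = Pow(Add(S, b), 2)
H = 2601 (H = Pow(Add(Pow(Add(5, 1), 2), 15), 2) = Pow(Add(Pow(6, 2), 15), 2) = Pow(Add(36, 15), 2) = Pow(51, 2) = 2601)
Pow(Add(H, m), 2) = Pow(Add(2601, 1132), 2) = Pow(3733, 2) = 13935289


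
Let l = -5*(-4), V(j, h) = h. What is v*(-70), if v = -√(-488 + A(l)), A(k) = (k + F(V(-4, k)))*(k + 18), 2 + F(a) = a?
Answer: 140*√239 ≈ 2164.3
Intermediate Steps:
F(a) = -2 + a
l = 20
A(k) = (-2 + 2*k)*(18 + k) (A(k) = (k + (-2 + k))*(k + 18) = (-2 + 2*k)*(18 + k))
v = -2*√239 (v = -√(-488 + (-36 + 2*20² + 34*20)) = -√(-488 + (-36 + 2*400 + 680)) = -√(-488 + (-36 + 800 + 680)) = -√(-488 + 1444) = -√956 = -2*√239 ≈ -30.919)
v*(-70) = -2*√239*(-70) = 140*√239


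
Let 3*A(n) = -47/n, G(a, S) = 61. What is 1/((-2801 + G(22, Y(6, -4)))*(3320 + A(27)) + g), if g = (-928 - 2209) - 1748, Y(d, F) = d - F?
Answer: -81/737107705 ≈ -1.0989e-7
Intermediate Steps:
A(n) = -47/(3*n) (A(n) = (-47/n)/3 = -47/(3*n))
g = -4885 (g = -3137 - 1748 = -4885)
1/((-2801 + G(22, Y(6, -4)))*(3320 + A(27)) + g) = 1/((-2801 + 61)*(3320 - 47/3/27) - 4885) = 1/(-2740*(3320 - 47/3*1/27) - 4885) = 1/(-2740*(3320 - 47/81) - 4885) = 1/(-2740*268873/81 - 4885) = 1/(-736712020/81 - 4885) = 1/(-737107705/81) = -81/737107705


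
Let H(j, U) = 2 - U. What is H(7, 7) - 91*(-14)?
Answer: 1269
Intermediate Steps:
H(7, 7) - 91*(-14) = (2 - 1*7) - 91*(-14) = (2 - 7) + 1274 = -5 + 1274 = 1269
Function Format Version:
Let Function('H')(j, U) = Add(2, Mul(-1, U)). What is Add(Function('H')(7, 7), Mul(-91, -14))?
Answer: 1269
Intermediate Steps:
Add(Function('H')(7, 7), Mul(-91, -14)) = Add(Add(2, Mul(-1, 7)), Mul(-91, -14)) = Add(Add(2, -7), 1274) = Add(-5, 1274) = 1269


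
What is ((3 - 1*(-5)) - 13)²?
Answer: 25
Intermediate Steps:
((3 - 1*(-5)) - 13)² = ((3 + 5) - 13)² = (8 - 13)² = (-5)² = 25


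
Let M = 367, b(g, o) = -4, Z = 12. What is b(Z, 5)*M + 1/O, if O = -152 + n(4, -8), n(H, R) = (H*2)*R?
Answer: -317089/216 ≈ -1468.0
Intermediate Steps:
n(H, R) = 2*H*R (n(H, R) = (2*H)*R = 2*H*R)
O = -216 (O = -152 + 2*4*(-8) = -152 - 64 = -216)
b(Z, 5)*M + 1/O = -4*367 + 1/(-216) = -1468 - 1/216 = -317089/216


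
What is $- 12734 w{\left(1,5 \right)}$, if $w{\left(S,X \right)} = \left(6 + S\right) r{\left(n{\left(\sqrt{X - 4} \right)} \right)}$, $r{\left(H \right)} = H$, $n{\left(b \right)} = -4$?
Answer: $356552$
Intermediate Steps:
$w{\left(S,X \right)} = -24 - 4 S$ ($w{\left(S,X \right)} = \left(6 + S\right) \left(-4\right) = -24 - 4 S$)
$- 12734 w{\left(1,5 \right)} = - 12734 \left(-24 - 4\right) = \left(-12734\right) \left(-28\right) = 356552$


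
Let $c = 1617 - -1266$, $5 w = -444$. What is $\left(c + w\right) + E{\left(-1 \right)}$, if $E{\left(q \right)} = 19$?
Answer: $\frac{14066}{5} \approx 2813.2$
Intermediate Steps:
$w = - \frac{444}{5}$ ($w = \frac{1}{5} \left(-444\right) = - \frac{444}{5} \approx -88.8$)
$c = 2883$ ($c = 1617 + 1266 = 2883$)
$\left(c + w\right) + E{\left(-1 \right)} = \left(2883 - \frac{444}{5}\right) + 19 = \frac{13971}{5} + 19 = \frac{14066}{5}$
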